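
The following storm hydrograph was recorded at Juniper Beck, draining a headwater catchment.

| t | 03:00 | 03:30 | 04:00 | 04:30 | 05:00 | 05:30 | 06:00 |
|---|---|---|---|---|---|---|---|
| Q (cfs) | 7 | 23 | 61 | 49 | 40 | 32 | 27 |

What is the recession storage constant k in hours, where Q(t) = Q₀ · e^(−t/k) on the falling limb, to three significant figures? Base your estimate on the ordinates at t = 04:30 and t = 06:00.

On the falling limb, Q drops from 49 to 27 cfs between t = 04:30 and t = 06:00 (Δt = 1.5 h).
k = −Δt / ln(Q₂/Q₁) = −1.5 / ln(27/49) = 2.52 h.

k ≈ 2.52 h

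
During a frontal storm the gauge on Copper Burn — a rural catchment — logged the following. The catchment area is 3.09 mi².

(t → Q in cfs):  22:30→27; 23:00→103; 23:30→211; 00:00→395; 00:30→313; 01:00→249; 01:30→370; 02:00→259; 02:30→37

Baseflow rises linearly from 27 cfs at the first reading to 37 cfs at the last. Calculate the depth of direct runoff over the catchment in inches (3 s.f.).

d ≈ 0.420 in

Direct runoff: 0.00, 74.75, 181.50, 364.25, 281.00, 215.75, 335.50, 223.25, 0.00 cfs; ΣQ_DR = 1676 cfs.
V = ΣQ_DR · Δt = 1676 × 1800 s = 3.017 × 10^6 ft³.
Over A = 3.09 mi², depth = V / A = 0.420 in.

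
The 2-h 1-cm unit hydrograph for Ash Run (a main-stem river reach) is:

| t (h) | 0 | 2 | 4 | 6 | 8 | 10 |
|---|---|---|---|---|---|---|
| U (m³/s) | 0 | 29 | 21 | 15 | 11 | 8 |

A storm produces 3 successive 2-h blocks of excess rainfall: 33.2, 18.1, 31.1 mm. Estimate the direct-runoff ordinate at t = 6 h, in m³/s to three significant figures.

Q ≈ 178 m³/s

By discrete convolution, Q_j = Σ (P_i / 10 mm) · U_{j−i}.
At t = 6 h (j=3): Q = (33.2/10)·15 + (18.1/10)·21 + (31.1/10)·29 = 178 m³/s.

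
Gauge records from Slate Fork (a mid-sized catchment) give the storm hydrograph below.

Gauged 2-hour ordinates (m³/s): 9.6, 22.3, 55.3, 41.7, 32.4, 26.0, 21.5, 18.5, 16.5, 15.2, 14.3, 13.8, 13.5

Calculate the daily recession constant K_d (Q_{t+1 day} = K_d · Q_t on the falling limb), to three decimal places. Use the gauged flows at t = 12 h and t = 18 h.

K_d ≈ 0.250

Between t = 12 h and t = 18 h the flow falls from 21.5 to 15.2 m³/s over 3×2 h = 6 h.
Per-interval ratio K = (15.2/21.5)^(1/3) = 0.8908; K_d = K^(24/2) = 0.250.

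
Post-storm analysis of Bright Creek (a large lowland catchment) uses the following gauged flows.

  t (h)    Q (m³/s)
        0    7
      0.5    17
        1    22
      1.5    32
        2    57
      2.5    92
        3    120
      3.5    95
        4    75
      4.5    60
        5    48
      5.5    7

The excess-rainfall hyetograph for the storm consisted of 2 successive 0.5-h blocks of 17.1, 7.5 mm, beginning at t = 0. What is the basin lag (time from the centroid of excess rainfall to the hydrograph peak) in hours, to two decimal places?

Centroid of excess rainfall: t_c = Σ P_i·t̄_i / ΣP_i = 0.4024 h (block centres at 0.25, 0.75 h).
Hydrograph peak occurs at t = 3 h, so basin lag t_L = 3 − 0.4024 = 2.60 h.

t_L ≈ 2.60 h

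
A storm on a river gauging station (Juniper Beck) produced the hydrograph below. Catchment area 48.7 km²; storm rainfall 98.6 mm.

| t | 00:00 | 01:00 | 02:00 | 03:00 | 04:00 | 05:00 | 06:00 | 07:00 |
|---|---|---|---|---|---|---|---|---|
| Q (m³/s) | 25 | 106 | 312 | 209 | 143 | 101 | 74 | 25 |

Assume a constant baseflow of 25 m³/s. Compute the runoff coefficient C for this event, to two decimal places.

C ≈ 0.60

ΣQ_DR = 795.0 m³/s; V = ΣQ_DR·Δt = 2.862 × 10^6 m³.
Runoff depth d = V / A = 58.77 mm.
C = d / P = 58.77 / 98.6 = 0.60.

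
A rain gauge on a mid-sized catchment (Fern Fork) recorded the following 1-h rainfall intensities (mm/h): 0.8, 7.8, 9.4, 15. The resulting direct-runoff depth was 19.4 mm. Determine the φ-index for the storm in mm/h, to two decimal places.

Only the 3 blocks with intensity above φ contribute runoff: 7.8, 9.4, 15 mm/h.
Σ(I−φ)·Δt = d  ⇒  (7.8+9.4+15 − 3φ)·1 = 19.4
φ = (32.20 − 19.4/1) / 3 = 4.27 mm/h.

φ ≈ 4.27 mm/h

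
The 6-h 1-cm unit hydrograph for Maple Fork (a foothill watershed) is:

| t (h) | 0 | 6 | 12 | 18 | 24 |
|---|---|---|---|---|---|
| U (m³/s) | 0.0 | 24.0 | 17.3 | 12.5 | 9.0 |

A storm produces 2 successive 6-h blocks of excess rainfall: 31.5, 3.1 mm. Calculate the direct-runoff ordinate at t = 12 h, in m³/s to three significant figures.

Q ≈ 61.9 m³/s

By discrete convolution, Q_j = Σ (P_i / 10 mm) · U_{j−i}.
At t = 12 h (j=2): Q = (31.5/10)·17.3 + (3.1/10)·24.0 = 61.9 m³/s.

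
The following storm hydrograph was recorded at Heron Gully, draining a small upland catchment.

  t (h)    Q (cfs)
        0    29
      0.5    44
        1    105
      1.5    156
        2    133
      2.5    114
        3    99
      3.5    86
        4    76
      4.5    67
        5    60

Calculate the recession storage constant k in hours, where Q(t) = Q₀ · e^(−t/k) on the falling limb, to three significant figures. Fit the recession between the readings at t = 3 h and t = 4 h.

k ≈ 3.78 h

On the falling limb, Q drops from 99 to 76 cfs between t = 3 h and t = 4 h (Δt = 1 h).
k = −Δt / ln(Q₂/Q₁) = −1 / ln(76/99) = 3.78 h.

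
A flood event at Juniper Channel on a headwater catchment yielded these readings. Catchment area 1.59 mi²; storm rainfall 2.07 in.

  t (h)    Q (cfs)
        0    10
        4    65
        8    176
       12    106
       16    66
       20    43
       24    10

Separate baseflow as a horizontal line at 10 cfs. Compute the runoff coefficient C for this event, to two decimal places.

ΣQ_DR = 406.0 cfs; V = ΣQ_DR·Δt = 5.846 × 10^6 ft³.
Runoff depth d = V / A = 1.583 in.
C = d / P = 1.583 / 2.07 = 0.76.

C ≈ 0.76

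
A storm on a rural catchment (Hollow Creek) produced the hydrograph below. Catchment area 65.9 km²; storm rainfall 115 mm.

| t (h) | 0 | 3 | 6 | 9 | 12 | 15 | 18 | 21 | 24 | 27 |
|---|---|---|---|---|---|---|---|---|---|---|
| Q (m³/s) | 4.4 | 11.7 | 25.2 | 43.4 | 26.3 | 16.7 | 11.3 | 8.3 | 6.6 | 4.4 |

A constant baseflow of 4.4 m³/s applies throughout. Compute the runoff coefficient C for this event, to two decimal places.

C ≈ 0.16

ΣQ_DR = 114.3 m³/s; V = ΣQ_DR·Δt = 1.234 × 10^6 m³.
Runoff depth d = V / A = 18.73 mm.
C = d / P = 18.73 / 115 = 0.16.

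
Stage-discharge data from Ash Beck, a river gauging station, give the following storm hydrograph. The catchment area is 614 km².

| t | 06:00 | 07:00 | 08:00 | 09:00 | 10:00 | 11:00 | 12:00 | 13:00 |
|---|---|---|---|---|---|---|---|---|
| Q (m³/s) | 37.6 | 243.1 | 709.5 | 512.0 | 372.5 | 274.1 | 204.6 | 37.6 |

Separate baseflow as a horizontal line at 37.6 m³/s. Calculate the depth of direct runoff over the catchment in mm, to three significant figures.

d ≈ 12.3 mm

Direct runoff: 0.0, 205.5, 671.9, 474.4, 334.9, 236.5, 167.0, 0.0 m³/s; ΣQ_DR = 2090 m³/s.
V = ΣQ_DR · Δt = 2090 × 3600 s = 7.525 × 10^6 m³.
Over A = 614 km², depth = V / A = 12.3 mm.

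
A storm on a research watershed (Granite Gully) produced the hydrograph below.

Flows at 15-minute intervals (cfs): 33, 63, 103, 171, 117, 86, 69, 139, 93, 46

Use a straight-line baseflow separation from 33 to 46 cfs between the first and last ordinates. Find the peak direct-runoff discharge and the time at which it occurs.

Q_p = 133.67 cfs at t = 0.75 h

Subtracting baseflow gives direct-runoff ordinates: 0.00, 28.56, 67.11, 133.67, 78.22, 45.78, 27.33, 95.89, 48.44, 0.00 cfs.
The maximum is 133.67 cfs, occurring at the reading for t = 0.75 h.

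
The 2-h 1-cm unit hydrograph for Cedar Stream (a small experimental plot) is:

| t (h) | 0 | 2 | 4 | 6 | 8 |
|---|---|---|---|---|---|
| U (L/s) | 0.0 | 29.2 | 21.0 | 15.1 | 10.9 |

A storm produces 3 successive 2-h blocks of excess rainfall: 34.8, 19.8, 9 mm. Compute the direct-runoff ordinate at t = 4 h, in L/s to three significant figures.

By discrete convolution, Q_j = Σ (P_i / 10 mm) · U_{j−i}.
At t = 4 h (j=2): Q = (34.8/10)·21.0 + (19.8/10)·29.2 + (9/10)·0.0 = 131 L/s.

Q ≈ 131 L/s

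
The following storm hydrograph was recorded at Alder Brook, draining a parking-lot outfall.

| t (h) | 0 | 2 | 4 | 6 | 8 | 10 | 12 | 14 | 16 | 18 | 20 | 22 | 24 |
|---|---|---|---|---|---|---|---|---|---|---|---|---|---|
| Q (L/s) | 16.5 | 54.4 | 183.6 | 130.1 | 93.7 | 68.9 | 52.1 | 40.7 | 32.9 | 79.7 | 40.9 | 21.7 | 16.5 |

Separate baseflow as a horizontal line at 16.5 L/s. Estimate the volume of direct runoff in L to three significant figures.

Direct-runoff ordinates (Q − Q_b): 0.0, 37.9, 167.1, 113.6, 77.2, 52.4, 35.6, 24.2, 16.4, 63.2, 24.4, 5.2, 0.0 L/s.
ΣQ_DR = 617.2 L/s.
With Δt = 2 h = 7200 s, V = ΣQ_DR · Δt = 617.2 × 7200 = 4.44 × 10^6 L.

V ≈ 4.44 × 10^6 L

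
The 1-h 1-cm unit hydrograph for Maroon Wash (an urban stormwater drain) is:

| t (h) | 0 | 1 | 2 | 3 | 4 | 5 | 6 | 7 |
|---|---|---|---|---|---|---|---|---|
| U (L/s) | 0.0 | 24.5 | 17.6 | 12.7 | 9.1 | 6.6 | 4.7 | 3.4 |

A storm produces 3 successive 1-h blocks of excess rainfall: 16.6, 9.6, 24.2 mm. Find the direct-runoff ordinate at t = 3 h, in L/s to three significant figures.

By discrete convolution, Q_j = Σ (P_i / 10 mm) · U_{j−i}.
At t = 3 h (j=3): Q = (16.6/10)·12.7 + (9.6/10)·17.6 + (24.2/10)·24.5 = 97.3 L/s.

Q ≈ 97.3 L/s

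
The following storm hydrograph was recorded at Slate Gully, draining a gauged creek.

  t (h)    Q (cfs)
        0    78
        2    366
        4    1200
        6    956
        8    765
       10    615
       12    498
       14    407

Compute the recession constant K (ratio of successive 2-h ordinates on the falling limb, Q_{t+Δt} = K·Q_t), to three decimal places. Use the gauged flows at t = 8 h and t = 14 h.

Using the recession-limb readings at t = 8 h and t = 14 h: Q falls from 765 to 407 cfs over 3 intervals.
K = (Q₂/Q₁)^(1/3) = (407/765)^(1/3) = 0.810.

K ≈ 0.810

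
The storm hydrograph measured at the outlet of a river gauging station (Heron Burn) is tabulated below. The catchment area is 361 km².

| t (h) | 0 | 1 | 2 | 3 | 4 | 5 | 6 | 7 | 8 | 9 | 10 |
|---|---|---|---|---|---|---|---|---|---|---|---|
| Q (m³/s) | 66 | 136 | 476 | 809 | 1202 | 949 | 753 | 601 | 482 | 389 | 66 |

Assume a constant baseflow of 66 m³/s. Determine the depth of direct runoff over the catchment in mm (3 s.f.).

Direct runoff: 0.0, 70.0, 410.0, 743.0, 1136.0, 883.0, 687.0, 535.0, 416.0, 323.0, 0.0 m³/s; ΣQ_DR = 5203 m³/s.
V = ΣQ_DR · Δt = 5203 × 3600 s = 1.873 × 10^7 m³.
Over A = 361 km², depth = V / A = 51.9 mm.

d ≈ 51.9 mm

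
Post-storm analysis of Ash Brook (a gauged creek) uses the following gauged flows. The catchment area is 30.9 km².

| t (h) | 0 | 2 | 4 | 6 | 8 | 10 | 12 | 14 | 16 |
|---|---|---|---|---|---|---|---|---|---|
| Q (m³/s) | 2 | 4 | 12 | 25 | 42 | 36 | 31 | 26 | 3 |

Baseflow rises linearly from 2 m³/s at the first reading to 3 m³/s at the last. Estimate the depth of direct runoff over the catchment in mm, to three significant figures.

d ≈ 36.9 mm

Direct runoff: 0.00, 1.88, 9.75, 22.62, 39.50, 33.38, 28.25, 23.12, 0.00 m³/s; ΣQ_DR = 158.5 m³/s.
V = ΣQ_DR · Δt = 158.5 × 7200 s = 1.141 × 10^6 m³.
Over A = 30.9 km², depth = V / A = 36.9 mm.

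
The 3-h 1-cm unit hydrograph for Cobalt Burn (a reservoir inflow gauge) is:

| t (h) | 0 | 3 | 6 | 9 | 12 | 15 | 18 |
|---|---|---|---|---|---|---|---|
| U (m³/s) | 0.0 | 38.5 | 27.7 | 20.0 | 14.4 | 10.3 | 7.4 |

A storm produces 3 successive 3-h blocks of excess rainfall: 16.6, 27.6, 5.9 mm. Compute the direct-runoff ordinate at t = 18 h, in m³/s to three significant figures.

By discrete convolution, Q_j = Σ (P_i / 10 mm) · U_{j−i}.
At t = 18 h (j=6): Q = (16.6/10)·7.4 + (27.6/10)·10.3 + (5.9/10)·14.4 = 49.2 m³/s.

Q ≈ 49.2 m³/s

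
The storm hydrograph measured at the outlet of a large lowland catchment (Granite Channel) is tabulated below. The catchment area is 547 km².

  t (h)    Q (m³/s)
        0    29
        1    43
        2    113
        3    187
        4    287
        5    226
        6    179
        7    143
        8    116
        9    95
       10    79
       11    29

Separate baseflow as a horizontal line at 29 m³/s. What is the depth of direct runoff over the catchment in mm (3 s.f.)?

Direct runoff: 0.0, 14.0, 84.0, 158.0, 258.0, 197.0, 150.0, 114.0, 87.0, 66.0, 50.0, 0.0 m³/s; ΣQ_DR = 1178 m³/s.
V = ΣQ_DR · Δt = 1178 × 3600 s = 4.241 × 10^6 m³.
Over A = 547 km², depth = V / A = 7.75 mm.

d ≈ 7.75 mm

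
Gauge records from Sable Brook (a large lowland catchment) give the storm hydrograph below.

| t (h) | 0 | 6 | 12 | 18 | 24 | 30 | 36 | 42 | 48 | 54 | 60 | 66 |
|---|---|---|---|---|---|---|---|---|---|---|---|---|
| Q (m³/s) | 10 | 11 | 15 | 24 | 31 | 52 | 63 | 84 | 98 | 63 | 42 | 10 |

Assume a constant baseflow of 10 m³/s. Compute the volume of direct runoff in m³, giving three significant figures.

V ≈ 8.27 × 10^6 m³

Direct-runoff ordinates (Q − Q_b): 0.0, 1.0, 5.0, 14.0, 21.0, 42.0, 53.0, 74.0, 88.0, 53.0, 32.0, 0.0 m³/s.
ΣQ_DR = 383.0 m³/s.
With Δt = 6 h = 21600 s, V = ΣQ_DR · Δt = 383.0 × 21600 = 8.27 × 10^6 m³.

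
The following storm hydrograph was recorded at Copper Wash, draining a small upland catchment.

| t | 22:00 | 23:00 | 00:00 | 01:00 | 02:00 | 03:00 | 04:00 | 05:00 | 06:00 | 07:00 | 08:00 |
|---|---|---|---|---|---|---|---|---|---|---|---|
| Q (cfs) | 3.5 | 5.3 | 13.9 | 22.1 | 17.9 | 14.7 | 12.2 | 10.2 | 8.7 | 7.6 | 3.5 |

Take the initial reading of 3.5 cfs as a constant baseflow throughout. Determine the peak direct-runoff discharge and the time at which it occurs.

Subtracting baseflow gives direct-runoff ordinates: 0.0, 1.8, 10.4, 18.6, 14.4, 11.2, 8.7, 6.7, 5.2, 4.1, 0.0 cfs.
The maximum is 18.6 cfs, occurring at the reading for t = 01:00.

Q_p = 18.6 cfs at t = 01:00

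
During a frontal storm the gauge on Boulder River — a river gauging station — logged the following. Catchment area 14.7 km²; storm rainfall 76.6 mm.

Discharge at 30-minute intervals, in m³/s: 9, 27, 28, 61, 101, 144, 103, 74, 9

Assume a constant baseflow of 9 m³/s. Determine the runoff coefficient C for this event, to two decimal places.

ΣQ_DR = 475.0 m³/s; V = ΣQ_DR·Δt = 8.550 × 10^5 m³.
Runoff depth d = V / A = 58.16 mm.
C = d / P = 58.16 / 76.6 = 0.76.

C ≈ 0.76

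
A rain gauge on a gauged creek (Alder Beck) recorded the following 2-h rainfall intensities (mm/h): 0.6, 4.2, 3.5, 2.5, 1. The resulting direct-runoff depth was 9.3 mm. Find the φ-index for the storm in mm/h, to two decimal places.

φ ≈ 1.85 mm/h

Only the 3 blocks with intensity above φ contribute runoff: 4.2, 3.5, 2.5 mm/h.
Σ(I−φ)·Δt = d  ⇒  (4.2+3.5+2.5 − 3φ)·2 = 9.3
φ = (10.20 − 9.3/2) / 3 = 1.85 mm/h.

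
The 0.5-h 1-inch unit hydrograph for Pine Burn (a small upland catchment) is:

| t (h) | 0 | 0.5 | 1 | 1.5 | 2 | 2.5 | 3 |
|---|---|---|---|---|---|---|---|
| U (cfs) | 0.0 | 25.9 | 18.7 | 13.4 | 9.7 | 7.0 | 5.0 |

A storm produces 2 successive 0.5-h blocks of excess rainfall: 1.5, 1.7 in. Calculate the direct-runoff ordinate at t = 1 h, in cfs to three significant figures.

Q ≈ 72.1 cfs

By discrete convolution, Q_j = Σ (P_i / 1 in) · U_{j−i}.
At t = 1 h (j=2): Q = (1.5/1)·18.7 + (1.7/1)·25.9 = 72.1 cfs.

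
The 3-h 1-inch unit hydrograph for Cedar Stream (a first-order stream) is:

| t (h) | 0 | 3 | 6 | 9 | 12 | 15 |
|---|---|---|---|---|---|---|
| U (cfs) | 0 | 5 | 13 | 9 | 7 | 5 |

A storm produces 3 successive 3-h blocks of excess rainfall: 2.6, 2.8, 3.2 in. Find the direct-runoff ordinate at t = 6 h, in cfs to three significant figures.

Q ≈ 47.8 cfs

By discrete convolution, Q_j = Σ (P_i / 1 in) · U_{j−i}.
At t = 6 h (j=2): Q = (2.6/1)·13 + (2.8/1)·5 + (3.2/1)·0 = 47.8 cfs.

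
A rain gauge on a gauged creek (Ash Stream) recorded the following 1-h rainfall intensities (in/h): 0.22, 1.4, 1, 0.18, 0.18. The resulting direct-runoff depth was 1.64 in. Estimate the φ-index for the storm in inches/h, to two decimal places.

Only the 2 blocks with intensity above φ contribute runoff: 1.4, 1 in/h.
Σ(I−φ)·Δt = d  ⇒  (1.4+1 − 2φ)·1 = 1.64
φ = (2.400 − 1.64/1) / 2 = 0.38 in/h.

φ ≈ 0.38 in/h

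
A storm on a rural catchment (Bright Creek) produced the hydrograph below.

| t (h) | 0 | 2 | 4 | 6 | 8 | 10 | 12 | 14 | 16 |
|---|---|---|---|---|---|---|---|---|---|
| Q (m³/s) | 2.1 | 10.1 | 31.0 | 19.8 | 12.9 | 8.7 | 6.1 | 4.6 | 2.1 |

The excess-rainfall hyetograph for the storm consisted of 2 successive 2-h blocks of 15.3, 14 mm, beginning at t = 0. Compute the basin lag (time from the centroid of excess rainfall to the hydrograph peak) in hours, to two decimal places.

t_L ≈ 2.04 h

Centroid of excess rainfall: t_c = Σ P_i·t̄_i / ΣP_i = 1.9556 h (block centres at 1, 3 h).
Hydrograph peak occurs at t = 4 h, so basin lag t_L = 4 − 1.9556 = 2.04 h.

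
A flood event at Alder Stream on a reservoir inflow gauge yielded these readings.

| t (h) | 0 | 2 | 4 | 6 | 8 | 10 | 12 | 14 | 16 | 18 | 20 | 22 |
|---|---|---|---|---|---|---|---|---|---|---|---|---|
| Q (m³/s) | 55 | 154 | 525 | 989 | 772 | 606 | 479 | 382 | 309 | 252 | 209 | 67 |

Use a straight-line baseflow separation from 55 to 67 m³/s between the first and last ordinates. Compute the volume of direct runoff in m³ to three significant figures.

Direct-runoff ordinates (Q − Q_b): 0.00, 97.91, 467.82, 930.73, 712.64, 545.55, 417.45, 319.36, 245.27, 187.18, 143.09, 0.00 m³/s.
ΣQ_DR = 4067 m³/s.
With Δt = 2 h = 7200 s, V = ΣQ_DR · Δt = 4067 × 7200 = 2.93 × 10^7 m³.

V ≈ 2.93 × 10^7 m³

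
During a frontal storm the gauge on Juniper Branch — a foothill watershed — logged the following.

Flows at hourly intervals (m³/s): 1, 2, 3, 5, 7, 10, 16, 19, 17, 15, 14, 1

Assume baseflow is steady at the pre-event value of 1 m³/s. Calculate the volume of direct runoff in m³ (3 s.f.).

Direct-runoff ordinates (Q − Q_b): 0.0, 1.0, 2.0, 4.0, 6.0, 9.0, 15.0, 18.0, 16.0, 14.0, 13.0, 0.0 m³/s.
ΣQ_DR = 98.00 m³/s.
With Δt = 1 h = 3600 s, V = ΣQ_DR · Δt = 98.00 × 3600 = 3.53 × 10^5 m³.

V ≈ 3.53 × 10^5 m³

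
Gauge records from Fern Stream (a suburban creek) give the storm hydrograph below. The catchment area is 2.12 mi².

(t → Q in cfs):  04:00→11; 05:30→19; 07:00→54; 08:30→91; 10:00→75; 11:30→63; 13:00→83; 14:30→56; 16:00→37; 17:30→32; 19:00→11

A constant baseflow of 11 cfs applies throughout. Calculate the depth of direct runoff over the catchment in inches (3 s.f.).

d ≈ 0.451 in

Direct runoff: 0.0, 8.0, 43.0, 80.0, 64.0, 52.0, 72.0, 45.0, 26.0, 21.0, 0.0 cfs; ΣQ_DR = 411.0 cfs.
V = ΣQ_DR · Δt = 411.0 × 5400 s = 2.219 × 10^6 ft³.
Over A = 2.12 mi², depth = V / A = 0.451 in.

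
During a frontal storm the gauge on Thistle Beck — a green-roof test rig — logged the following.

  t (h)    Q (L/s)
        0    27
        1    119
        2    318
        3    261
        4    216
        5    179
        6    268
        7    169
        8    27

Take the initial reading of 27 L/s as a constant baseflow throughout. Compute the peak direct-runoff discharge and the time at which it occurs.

Subtracting baseflow gives direct-runoff ordinates: 0.0, 92.0, 291.0, 234.0, 189.0, 152.0, 241.0, 142.0, 0.0 L/s.
The maximum is 291.0 L/s, occurring at the reading for t = 2 h.

Q_p = 291.0 L/s at t = 2 h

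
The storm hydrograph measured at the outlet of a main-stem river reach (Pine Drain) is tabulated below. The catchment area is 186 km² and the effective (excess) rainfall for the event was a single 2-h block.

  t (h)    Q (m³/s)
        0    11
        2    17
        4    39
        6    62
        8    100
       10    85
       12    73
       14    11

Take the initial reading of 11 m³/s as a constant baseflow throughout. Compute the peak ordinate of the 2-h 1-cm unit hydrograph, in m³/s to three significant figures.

U_p ≈ 74.2 m³/s

Direct runoff: 0.0, 6.0, 28.0, 51.0, 89.0, 74.0, 62.0, 0.0 m³/s; ΣQ_DR = 310.0 m³/s, peak = 89.0 m³/s.
Runoff depth d = ΣQ_DR·Δt / A = 310.0 × 7200 / (186 km²) = 12.00 mm.
The 1-cm UH is the DRH scaled by (10 mm)/d, so U_p = 89.0 × 10/12.00 = 74.2 m³/s.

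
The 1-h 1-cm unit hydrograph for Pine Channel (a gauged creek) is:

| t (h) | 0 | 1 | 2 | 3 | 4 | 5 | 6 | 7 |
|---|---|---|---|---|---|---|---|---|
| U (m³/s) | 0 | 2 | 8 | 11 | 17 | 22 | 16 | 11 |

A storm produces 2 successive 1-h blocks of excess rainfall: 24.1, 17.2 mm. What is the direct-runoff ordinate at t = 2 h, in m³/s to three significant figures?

Q ≈ 22.7 m³/s

By discrete convolution, Q_j = Σ (P_i / 10 mm) · U_{j−i}.
At t = 2 h (j=2): Q = (24.1/10)·8 + (17.2/10)·2 = 22.7 m³/s.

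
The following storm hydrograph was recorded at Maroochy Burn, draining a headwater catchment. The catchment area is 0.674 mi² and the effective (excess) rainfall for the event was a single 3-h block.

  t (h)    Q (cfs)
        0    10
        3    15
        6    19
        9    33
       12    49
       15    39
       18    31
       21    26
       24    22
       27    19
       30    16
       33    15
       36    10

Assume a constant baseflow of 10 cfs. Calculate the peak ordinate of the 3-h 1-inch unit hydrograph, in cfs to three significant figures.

U_p ≈ 32.5 cfs

Direct runoff: 0.0, 5.0, 9.0, 23.0, 39.0, 29.0, 21.0, 16.0, 12.0, 9.0, 6.0, 5.0, 0.0 cfs; ΣQ_DR = 174.0 cfs, peak = 39.0 cfs.
Runoff depth d = ΣQ_DR·Δt / A = 174.0 × 10800 / (0.674 mi²) = 1.200 in.
The 1-inch UH is the DRH scaled by (1 in)/d, so U_p = 39.0 × 1/1.200 = 32.5 cfs.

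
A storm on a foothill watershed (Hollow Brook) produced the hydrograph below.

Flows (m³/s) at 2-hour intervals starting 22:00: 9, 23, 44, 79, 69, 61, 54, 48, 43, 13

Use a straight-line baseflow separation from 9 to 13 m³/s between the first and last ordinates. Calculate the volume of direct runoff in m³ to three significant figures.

V ≈ 2.40 × 10^6 m³

Direct-runoff ordinates (Q − Q_b): 0.00, 13.56, 34.11, 68.67, 58.22, 49.78, 42.33, 35.89, 30.44, 0.00 m³/s.
ΣQ_DR = 333.0 m³/s.
With Δt = 2 h = 7200 s, V = ΣQ_DR · Δt = 333.0 × 7200 = 2.40 × 10^6 m³.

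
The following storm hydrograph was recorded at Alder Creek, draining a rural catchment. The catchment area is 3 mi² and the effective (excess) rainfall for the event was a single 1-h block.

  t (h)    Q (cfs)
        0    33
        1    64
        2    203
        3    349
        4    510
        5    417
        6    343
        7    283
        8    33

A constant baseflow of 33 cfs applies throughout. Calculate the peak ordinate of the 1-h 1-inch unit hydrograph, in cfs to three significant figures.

U_p ≈ 477 cfs

Direct runoff: 0.0, 31.0, 170.0, 316.0, 477.0, 384.0, 310.0, 250.0, 0.0 cfs; ΣQ_DR = 1938 cfs, peak = 477.0 cfs.
Runoff depth d = ΣQ_DR·Δt / A = 1938 × 3600 / (3 mi²) = 1.001 in.
The 1-inch UH is the DRH scaled by (1 in)/d, so U_p = 477.0 × 1/1.001 = 477 cfs.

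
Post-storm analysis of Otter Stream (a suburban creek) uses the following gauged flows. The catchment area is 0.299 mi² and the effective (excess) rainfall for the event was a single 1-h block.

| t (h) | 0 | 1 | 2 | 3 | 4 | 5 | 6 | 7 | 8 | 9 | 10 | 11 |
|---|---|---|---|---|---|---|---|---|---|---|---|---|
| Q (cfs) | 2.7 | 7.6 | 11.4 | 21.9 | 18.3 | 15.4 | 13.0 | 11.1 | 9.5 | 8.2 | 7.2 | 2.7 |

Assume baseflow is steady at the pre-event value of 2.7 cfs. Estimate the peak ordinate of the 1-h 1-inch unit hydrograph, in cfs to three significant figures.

U_p ≈ 38.4 cfs

Direct runoff: 0.0, 4.9, 8.7, 19.2, 15.6, 12.7, 10.3, 8.4, 6.8, 5.5, 4.5, 0.0 cfs; ΣQ_DR = 96.60 cfs, peak = 19.2 cfs.
Runoff depth d = ΣQ_DR·Δt / A = 96.60 × 3600 / (0.299 mi²) = 0.5006 in.
The 1-inch UH is the DRH scaled by (1 in)/d, so U_p = 19.2 × 1/0.5006 = 38.4 cfs.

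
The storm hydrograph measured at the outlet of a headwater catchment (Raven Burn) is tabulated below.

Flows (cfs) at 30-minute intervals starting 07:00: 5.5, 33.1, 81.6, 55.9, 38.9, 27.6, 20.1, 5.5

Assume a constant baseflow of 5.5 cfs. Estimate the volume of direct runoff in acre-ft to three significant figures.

Direct-runoff ordinates (Q − Q_b): 0.0, 27.6, 76.1, 50.4, 33.4, 22.1, 14.6, 0.0 cfs.
ΣQ_DR = 224.2 cfs.
With Δt = 0.5 h = 1800 s, V = ΣQ_DR · Δt = 224.2 × 1800 = 4.04 × 10^5 ft³ = 9.26 acre-ft.

V ≈ 9.26 acre-ft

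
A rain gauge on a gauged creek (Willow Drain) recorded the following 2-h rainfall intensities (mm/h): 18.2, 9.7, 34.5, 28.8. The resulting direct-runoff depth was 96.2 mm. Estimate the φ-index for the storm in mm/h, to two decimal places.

φ ≈ 11.13 mm/h

Only the 3 blocks with intensity above φ contribute runoff: 18.2, 34.5, 28.8 mm/h.
Σ(I−φ)·Δt = d  ⇒  (18.2+34.5+28.8 − 3φ)·2 = 96.2
φ = (81.50 − 96.2/2) / 3 = 11.13 mm/h.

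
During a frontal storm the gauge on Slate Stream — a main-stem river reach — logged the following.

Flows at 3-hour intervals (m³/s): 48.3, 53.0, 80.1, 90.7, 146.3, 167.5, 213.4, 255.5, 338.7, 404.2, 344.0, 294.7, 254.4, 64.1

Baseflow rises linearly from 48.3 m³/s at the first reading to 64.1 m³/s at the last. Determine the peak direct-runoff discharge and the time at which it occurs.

Subtracting baseflow gives direct-runoff ordinates: 0.00, 3.48, 29.37, 38.75, 93.14, 113.12, 157.81, 198.69, 280.68, 344.96, 283.55, 233.03, 191.52, 0.00 m³/s.
The maximum is 344.96 m³/s, occurring at the reading for t = 27 h.

Q_p = 344.96 m³/s at t = 27 h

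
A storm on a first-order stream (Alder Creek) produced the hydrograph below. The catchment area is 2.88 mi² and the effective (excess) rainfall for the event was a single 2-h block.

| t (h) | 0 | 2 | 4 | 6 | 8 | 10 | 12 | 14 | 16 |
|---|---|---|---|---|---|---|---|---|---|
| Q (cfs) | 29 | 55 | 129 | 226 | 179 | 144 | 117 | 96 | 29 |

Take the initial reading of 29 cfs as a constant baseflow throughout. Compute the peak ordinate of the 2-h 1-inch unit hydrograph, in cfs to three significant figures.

Direct runoff: 0.0, 26.0, 100.0, 197.0, 150.0, 115.0, 88.0, 67.0, 0.0 cfs; ΣQ_DR = 743.0 cfs, peak = 197.0 cfs.
Runoff depth d = ΣQ_DR·Δt / A = 743.0 × 7200 / (2.88 mi²) = 0.7995 in.
The 1-inch UH is the DRH scaled by (1 in)/d, so U_p = 197.0 × 1/0.7995 = 246 cfs.

U_p ≈ 246 cfs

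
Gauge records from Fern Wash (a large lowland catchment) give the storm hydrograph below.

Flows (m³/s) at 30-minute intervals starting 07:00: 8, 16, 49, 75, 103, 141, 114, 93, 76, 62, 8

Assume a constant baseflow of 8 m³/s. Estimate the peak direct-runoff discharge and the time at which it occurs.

Q_p = 133.0 m³/s at t = 09:30

Subtracting baseflow gives direct-runoff ordinates: 0.0, 8.0, 41.0, 67.0, 95.0, 133.0, 106.0, 85.0, 68.0, 54.0, 0.0 m³/s.
The maximum is 133.0 m³/s, occurring at the reading for t = 09:30.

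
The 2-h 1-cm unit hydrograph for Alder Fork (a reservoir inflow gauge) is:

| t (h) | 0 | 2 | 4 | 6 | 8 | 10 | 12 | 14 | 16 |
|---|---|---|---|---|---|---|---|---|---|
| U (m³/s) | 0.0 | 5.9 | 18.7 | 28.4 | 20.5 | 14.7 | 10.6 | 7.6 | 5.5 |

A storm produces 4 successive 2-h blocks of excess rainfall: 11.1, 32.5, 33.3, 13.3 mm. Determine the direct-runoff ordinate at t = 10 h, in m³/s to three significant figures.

By discrete convolution, Q_j = Σ (P_i / 10 mm) · U_{j−i}.
At t = 10 h (j=5): Q = (11.1/10)·14.7 + (32.5/10)·20.5 + (33.3/10)·28.4 + (13.3/10)·18.7 = 202 m³/s.

Q ≈ 202 m³/s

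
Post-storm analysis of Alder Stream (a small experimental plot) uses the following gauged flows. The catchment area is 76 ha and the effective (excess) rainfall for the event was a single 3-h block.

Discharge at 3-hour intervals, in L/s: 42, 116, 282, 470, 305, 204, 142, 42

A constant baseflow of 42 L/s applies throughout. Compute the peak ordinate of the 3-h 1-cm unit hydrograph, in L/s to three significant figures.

Direct runoff: 0.0, 74.0, 240.0, 428.0, 263.0, 162.0, 100.0, 0.0 L/s; ΣQ_DR = 1267 L/s, peak = 428.0 L/s.
Runoff depth d = ΣQ_DR·Δt / A = 1267 × 10800 / (76 ha) = 18.00 mm.
The 1-cm UH is the DRH scaled by (10 mm)/d, so U_p = 428.0 × 10/18.00 = 238 L/s.

U_p ≈ 238 L/s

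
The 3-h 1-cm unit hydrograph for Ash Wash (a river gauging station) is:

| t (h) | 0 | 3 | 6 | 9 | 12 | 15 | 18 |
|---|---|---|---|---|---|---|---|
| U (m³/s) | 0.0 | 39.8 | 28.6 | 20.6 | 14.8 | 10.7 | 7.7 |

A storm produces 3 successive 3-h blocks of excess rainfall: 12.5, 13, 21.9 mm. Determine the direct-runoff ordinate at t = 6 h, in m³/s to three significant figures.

Q ≈ 87.5 m³/s

By discrete convolution, Q_j = Σ (P_i / 10 mm) · U_{j−i}.
At t = 6 h (j=2): Q = (12.5/10)·28.6 + (13/10)·39.8 + (21.9/10)·0.0 = 87.5 m³/s.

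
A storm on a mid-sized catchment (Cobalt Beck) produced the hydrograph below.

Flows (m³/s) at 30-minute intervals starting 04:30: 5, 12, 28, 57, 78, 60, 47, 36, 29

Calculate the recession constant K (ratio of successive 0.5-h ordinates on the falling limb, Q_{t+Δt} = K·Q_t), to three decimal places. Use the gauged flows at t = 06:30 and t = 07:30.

K ≈ 0.776

Using the recession-limb readings at t = 06:30 and t = 07:30: Q falls from 78 to 47 m³/s over 2 intervals.
K = (Q₂/Q₁)^(1/2) = (47/78)^(1/2) = 0.776.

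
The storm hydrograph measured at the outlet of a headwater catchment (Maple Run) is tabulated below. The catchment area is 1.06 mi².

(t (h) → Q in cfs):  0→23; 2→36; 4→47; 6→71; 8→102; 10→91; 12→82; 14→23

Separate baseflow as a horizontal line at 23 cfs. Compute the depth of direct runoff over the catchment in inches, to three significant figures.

d ≈ 0.851 in

Direct runoff: 0.0, 13.0, 24.0, 48.0, 79.0, 68.0, 59.0, 0.0 cfs; ΣQ_DR = 291.0 cfs.
V = ΣQ_DR · Δt = 291.0 × 7200 s = 2.095 × 10^6 ft³.
Over A = 1.06 mi², depth = V / A = 0.851 in.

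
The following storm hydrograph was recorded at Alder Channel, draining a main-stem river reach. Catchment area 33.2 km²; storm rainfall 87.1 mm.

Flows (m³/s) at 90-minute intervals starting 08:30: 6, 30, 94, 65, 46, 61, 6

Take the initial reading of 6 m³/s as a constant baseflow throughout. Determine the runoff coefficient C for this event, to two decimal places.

C ≈ 0.50

ΣQ_DR = 266.0 m³/s; V = ΣQ_DR·Δt = 1.436 × 10^6 m³.
Runoff depth d = V / A = 43.27 mm.
C = d / P = 43.27 / 87.1 = 0.50.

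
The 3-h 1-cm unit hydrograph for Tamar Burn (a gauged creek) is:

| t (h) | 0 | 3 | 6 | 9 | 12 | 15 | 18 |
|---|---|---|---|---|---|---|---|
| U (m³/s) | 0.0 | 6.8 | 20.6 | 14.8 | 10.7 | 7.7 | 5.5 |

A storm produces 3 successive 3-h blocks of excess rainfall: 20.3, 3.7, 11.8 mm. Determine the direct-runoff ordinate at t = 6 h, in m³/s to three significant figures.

By discrete convolution, Q_j = Σ (P_i / 10 mm) · U_{j−i}.
At t = 6 h (j=2): Q = (20.3/10)·20.6 + (3.7/10)·6.8 + (11.8/10)·0.0 = 44.3 m³/s.

Q ≈ 44.3 m³/s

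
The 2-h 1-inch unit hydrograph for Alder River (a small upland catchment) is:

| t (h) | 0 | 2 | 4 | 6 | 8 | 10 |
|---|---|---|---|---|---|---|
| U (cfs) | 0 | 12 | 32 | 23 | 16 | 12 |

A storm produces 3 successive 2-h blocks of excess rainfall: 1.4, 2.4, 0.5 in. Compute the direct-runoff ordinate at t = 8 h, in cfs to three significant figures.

Q ≈ 93.6 cfs

By discrete convolution, Q_j = Σ (P_i / 1 in) · U_{j−i}.
At t = 8 h (j=4): Q = (1.4/1)·16 + (2.4/1)·23 + (0.5/1)·32 = 93.6 cfs.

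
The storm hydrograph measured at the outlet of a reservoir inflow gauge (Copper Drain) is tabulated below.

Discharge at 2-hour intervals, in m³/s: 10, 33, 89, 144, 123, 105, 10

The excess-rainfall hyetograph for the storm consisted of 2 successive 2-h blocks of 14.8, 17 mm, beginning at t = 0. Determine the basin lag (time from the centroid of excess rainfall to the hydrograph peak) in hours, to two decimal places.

Centroid of excess rainfall: t_c = Σ P_i·t̄_i / ΣP_i = 2.0692 h (block centres at 1, 3 h).
Hydrograph peak occurs at t = 6 h, so basin lag t_L = 6 − 2.0692 = 3.93 h.

t_L ≈ 3.93 h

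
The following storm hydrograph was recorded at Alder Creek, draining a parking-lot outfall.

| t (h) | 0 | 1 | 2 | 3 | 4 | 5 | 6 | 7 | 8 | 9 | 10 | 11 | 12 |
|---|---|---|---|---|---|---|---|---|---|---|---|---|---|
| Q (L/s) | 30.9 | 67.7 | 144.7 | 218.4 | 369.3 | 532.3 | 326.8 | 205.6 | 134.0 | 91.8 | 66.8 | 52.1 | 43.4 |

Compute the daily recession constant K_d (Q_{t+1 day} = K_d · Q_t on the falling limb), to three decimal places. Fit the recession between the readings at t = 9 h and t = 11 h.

K_d ≈ 0.001

Between t = 9 h and t = 11 h the flow falls from 91.8 to 52.1 L/s over 2×1 h = 2 h.
Per-interval ratio K = (52.1/91.8)^(1/2) = 0.7534; K_d = K^(24/1) = 0.001.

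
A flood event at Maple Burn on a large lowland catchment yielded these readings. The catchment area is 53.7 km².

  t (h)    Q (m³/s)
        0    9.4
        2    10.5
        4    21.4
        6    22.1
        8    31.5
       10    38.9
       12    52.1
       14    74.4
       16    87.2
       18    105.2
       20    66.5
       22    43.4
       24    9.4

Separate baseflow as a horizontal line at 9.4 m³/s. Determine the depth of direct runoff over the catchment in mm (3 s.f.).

d ≈ 60.3 mm

Direct runoff: 0.0, 1.1, 12.0, 12.7, 22.1, 29.5, 42.7, 65.0, 77.8, 95.8, 57.1, 34.0, 0.0 m³/s; ΣQ_DR = 449.8 m³/s.
V = ΣQ_DR · Δt = 449.8 × 7200 s = 3.239 × 10^6 m³.
Over A = 53.7 km², depth = V / A = 60.3 mm.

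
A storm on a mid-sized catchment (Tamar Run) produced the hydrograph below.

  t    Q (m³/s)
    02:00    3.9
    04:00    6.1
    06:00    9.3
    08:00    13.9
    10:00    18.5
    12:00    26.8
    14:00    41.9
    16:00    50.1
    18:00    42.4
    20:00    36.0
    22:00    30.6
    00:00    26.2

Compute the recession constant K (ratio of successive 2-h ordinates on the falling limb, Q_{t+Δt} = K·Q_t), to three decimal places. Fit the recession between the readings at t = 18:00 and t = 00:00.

K ≈ 0.852

Using the recession-limb readings at t = 18:00 and t = 00:00: Q falls from 42.4 to 26.2 m³/s over 3 intervals.
K = (Q₂/Q₁)^(1/3) = (26.2/42.4)^(1/3) = 0.852.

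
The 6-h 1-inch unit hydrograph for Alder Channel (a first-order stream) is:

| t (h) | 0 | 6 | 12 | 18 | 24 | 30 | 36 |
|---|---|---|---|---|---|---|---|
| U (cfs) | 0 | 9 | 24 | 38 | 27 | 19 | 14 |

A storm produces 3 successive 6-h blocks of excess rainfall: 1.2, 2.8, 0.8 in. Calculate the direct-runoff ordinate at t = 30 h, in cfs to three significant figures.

By discrete convolution, Q_j = Σ (P_i / 1 in) · U_{j−i}.
At t = 30 h (j=5): Q = (1.2/1)·19 + (2.8/1)·27 + (0.8/1)·38 = 129 cfs.

Q ≈ 129 cfs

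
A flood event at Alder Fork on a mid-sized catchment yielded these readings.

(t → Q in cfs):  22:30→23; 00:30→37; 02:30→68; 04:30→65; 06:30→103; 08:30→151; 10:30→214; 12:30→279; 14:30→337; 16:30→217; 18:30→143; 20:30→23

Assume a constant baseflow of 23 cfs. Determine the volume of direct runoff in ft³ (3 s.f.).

V ≈ 9.96 × 10^6 ft³

Direct-runoff ordinates (Q − Q_b): 0.0, 14.0, 45.0, 42.0, 80.0, 128.0, 191.0, 256.0, 314.0, 194.0, 120.0, 0.0 cfs.
ΣQ_DR = 1384 cfs.
With Δt = 2 h = 7200 s, V = ΣQ_DR · Δt = 1384 × 7200 = 9.96 × 10^6 ft³.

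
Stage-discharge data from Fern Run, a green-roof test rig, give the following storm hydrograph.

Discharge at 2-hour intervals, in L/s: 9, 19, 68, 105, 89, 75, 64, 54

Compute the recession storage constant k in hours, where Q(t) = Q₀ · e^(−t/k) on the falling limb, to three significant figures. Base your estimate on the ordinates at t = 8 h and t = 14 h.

k ≈ 12.0 h

On the falling limb, Q drops from 89 to 54 L/s between t = 8 h and t = 14 h (Δt = 6 h).
k = −Δt / ln(Q₂/Q₁) = −6 / ln(54/89) = 12.0 h.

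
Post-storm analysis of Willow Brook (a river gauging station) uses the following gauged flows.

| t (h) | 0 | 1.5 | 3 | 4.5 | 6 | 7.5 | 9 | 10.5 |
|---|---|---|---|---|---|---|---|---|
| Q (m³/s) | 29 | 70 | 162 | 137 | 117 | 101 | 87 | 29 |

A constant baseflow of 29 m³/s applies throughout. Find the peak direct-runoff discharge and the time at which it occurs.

Q_p = 133.0 m³/s at t = 3 h

Subtracting baseflow gives direct-runoff ordinates: 0.0, 41.0, 133.0, 108.0, 88.0, 72.0, 58.0, 0.0 m³/s.
The maximum is 133.0 m³/s, occurring at the reading for t = 3 h.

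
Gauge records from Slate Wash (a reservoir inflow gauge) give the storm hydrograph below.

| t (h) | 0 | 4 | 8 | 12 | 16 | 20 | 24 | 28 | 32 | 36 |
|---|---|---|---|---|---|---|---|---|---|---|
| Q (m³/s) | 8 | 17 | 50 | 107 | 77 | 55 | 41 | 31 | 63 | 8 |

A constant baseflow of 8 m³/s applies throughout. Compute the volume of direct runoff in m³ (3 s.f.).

V ≈ 5.43 × 10^6 m³

Direct-runoff ordinates (Q − Q_b): 0.0, 9.0, 42.0, 99.0, 69.0, 47.0, 33.0, 23.0, 55.0, 0.0 m³/s.
ΣQ_DR = 377.0 m³/s.
With Δt = 4 h = 14400 s, V = ΣQ_DR · Δt = 377.0 × 14400 = 5.43 × 10^6 m³.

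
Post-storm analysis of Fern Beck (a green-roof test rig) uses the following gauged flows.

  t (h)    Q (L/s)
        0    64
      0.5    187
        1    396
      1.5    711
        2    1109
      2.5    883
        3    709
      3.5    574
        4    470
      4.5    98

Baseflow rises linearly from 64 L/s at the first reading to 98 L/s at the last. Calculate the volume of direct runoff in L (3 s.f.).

Direct-runoff ordinates (Q − Q_b): 0.00, 119.22, 324.44, 635.67, 1029.89, 800.11, 622.33, 483.56, 375.78, 0.00 L/s.
ΣQ_DR = 4391 L/s.
With Δt = 0.5 h = 1800 s, V = ΣQ_DR · Δt = 4391 × 1800 = 7.90 × 10^6 L.

V ≈ 7.90 × 10^6 L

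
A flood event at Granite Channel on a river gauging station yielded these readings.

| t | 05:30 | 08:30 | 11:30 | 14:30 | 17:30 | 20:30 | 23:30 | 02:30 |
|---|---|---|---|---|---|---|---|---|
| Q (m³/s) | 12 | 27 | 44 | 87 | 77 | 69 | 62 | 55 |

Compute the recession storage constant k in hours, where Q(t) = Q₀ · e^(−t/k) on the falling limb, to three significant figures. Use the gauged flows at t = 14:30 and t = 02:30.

k ≈ 26.2 h

On the falling limb, Q drops from 87 to 55 m³/s between t = 14:30 and t = 02:30 (Δt = 12 h).
k = −Δt / ln(Q₂/Q₁) = −12 / ln(55/87) = 26.2 h.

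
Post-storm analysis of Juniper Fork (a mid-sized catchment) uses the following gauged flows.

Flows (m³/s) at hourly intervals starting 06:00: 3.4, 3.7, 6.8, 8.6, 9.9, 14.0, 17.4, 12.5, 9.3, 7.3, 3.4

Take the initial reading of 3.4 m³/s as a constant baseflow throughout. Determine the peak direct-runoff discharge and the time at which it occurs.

Q_p = 14.0 m³/s at t = 12:00

Subtracting baseflow gives direct-runoff ordinates: 0.0, 0.3, 3.4, 5.2, 6.5, 10.6, 14.0, 9.1, 5.9, 3.9, 0.0 m³/s.
The maximum is 14.0 m³/s, occurring at the reading for t = 12:00.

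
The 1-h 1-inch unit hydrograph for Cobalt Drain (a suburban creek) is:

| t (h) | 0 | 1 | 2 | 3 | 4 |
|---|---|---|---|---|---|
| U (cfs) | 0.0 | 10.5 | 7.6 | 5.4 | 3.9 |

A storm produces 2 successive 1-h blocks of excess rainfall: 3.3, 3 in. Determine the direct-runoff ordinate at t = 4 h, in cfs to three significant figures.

By discrete convolution, Q_j = Σ (P_i / 1 in) · U_{j−i}.
At t = 4 h (j=4): Q = (3.3/1)·3.9 + (3/1)·5.4 = 29.1 cfs.

Q ≈ 29.1 cfs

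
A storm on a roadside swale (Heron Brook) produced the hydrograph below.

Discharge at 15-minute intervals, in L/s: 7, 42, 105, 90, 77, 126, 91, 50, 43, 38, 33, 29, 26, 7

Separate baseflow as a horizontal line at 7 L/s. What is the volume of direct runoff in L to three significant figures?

Direct-runoff ordinates (Q − Q_b): 0.0, 35.0, 98.0, 83.0, 70.0, 119.0, 84.0, 43.0, 36.0, 31.0, 26.0, 22.0, 19.0, 0.0 L/s.
ΣQ_DR = 666.0 L/s.
With Δt = 0.25 h = 900 s, V = ΣQ_DR · Δt = 666.0 × 900 = 5.99 × 10^5 L.

V ≈ 5.99 × 10^5 L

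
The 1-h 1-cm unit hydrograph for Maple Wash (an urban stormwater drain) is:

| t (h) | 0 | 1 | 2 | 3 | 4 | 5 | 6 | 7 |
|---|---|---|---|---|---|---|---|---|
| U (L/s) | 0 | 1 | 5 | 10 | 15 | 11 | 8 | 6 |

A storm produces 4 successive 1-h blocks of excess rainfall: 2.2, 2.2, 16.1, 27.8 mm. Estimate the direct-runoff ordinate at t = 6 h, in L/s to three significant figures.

By discrete convolution, Q_j = Σ (P_i / 10 mm) · U_{j−i}.
At t = 6 h (j=6): Q = (2.2/10)·8 + (2.2/10)·11 + (16.1/10)·15 + (27.8/10)·10 = 56.1 L/s.

Q ≈ 56.1 L/s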